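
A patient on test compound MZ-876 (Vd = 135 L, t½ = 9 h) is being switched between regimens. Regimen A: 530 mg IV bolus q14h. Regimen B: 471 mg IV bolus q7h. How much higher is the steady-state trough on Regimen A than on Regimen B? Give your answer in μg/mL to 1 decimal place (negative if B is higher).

-2.9 μg/mL

Regimen A: f = (1/2)^(14/9) ≈ 0.3402; Cmin,ss = (530/135)·f/(1−f) ≈ 2.024 μg/mL.
Regimen B: f = (1/2)^(7/9) ≈ 0.5833; Cmin,ss = (471/135)·f/(1−f) ≈ 4.884 μg/mL.
Difference ≈ 2.024 − 4.884 ≈ -2.860 μg/mL.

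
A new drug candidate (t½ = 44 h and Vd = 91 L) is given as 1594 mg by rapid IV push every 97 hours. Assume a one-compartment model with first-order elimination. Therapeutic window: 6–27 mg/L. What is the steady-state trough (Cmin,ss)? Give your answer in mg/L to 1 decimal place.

4.9 mg/L

τ/t½ = 97/44 ≈ 2.2045, so fraction remaining f = (1/2)^(97/44) ≈ 0.2170.
At steady state, accumulation factor R = 1/(1 − e^(−kτ)) ≈ 1.2771.
Each bolus raises the concentration by D/Vd = 1594/91 ≈ 17.516 mg/L.
Steady-state peak Cmax,ss = C₀·R ≈ 17.516 × 1.2771 ≈ 22.370 mg/L.
One interval later, Cmin,ss = Cmax,ss·e^(−kτ) ≈ 22.370 × 0.2170 ≈ 4.854 mg/L.
Trough 4.9 mg/L vs MEC 6 mg/L: subtherapeutic.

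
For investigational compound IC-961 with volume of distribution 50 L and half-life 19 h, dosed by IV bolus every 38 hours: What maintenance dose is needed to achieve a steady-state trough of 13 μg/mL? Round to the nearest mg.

1950 mg

τ/t½ = 38/19 ≈ 2, so f = (1/2)^(38/19) ≈ 0.250000.
Cmin,ss = (D/Vd)·f/(1−f), so D = Cmin,ss·Vd·(1−f)/f.
D = 13 × 50 × (1−f)/f ≈ 13 × 50 × 3.00000 ≈ 1950.00 mg.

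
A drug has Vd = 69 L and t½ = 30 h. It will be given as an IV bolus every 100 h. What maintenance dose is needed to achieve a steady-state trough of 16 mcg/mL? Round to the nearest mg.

10024 mg

τ/t½ = 100/30 ≈ 3.3333, so f = (1/2)^(100/30) ≈ 0.099213.
Cmin,ss = (D/Vd)·f/(1−f), so D = Cmin,ss·Vd·(1−f)/f.
D = 16 × 69 × (1−f)/f ≈ 16 × 69 × 9.07932 ≈ 10023.57 mg.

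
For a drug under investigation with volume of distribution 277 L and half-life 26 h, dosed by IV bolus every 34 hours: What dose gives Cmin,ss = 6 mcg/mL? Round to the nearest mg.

2452 mg

τ/t½ = 34/26 ≈ 1.3077, so f = (1/2)^(34/26) ≈ 0.403967.
Cmin,ss = (D/Vd)·f/(1−f), so D = Cmin,ss·Vd·(1−f)/f.
D = 6 × 277 × (1−f)/f ≈ 6 × 277 × 1.47545 ≈ 2452.20 mg.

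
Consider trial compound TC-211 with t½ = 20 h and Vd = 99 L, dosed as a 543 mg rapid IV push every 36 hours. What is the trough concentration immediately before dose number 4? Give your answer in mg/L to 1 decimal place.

2.2 mg/L

f = (1/2)^(τ/t½) = (1/2)^(36/20) ≈ 0.2872.
C₀ = D/Vd = 543/99 ≈ 5.485 mg/L.
Before the 4th dose, 3 doses have been given. Superposition: Cmin = C₀·(f + f² + … + f^3).
≈ 5.485 × (0.2872 + 0.0825 + 0.0237) ≈ 5.485 × 0.3934 ≈ 2.158 mg/L.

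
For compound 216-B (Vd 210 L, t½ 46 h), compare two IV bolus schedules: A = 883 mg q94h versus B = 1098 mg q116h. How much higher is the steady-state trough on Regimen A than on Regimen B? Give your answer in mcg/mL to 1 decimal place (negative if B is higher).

Regimen A: f = (1/2)^(94/46) ≈ 0.2426; Cmin,ss = (883/210)·f/(1−f) ≈ 1.347 mcg/mL.
Regimen B: f = (1/2)^(116/46) ≈ 0.1741; Cmin,ss = (1098/210)·f/(1−f) ≈ 1.102 mcg/mL.
Difference ≈ 1.347 − 1.102 ≈ 0.245 mcg/mL.

0.2 mcg/mL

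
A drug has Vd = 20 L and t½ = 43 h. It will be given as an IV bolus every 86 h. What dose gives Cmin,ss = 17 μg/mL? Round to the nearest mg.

1020 mg

τ/t½ = 86/43 ≈ 2, so f = (1/2)^(86/43) ≈ 0.250000.
Cmin,ss = (D/Vd)·f/(1−f), so D = Cmin,ss·Vd·(1−f)/f.
D = 17 × 20 × (1−f)/f ≈ 17 × 20 × 3.00000 ≈ 1020.00 mg.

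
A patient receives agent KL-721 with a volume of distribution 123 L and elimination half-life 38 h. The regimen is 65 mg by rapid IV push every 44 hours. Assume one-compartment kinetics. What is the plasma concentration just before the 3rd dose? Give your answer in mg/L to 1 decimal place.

f = (1/2)^(τ/t½) = (1/2)^(44/38) ≈ 0.4482.
C₀ = D/Vd = 65/123 ≈ 0.528 mg/L.
Before the 3rd dose, 2 doses have been given. Superposition: Cmin = C₀·(f + f²).
≈ 0.528 × (0.4482 + 0.2009) ≈ 0.528 × 0.6491 ≈ 0.343 mg/L.

0.3 mg/L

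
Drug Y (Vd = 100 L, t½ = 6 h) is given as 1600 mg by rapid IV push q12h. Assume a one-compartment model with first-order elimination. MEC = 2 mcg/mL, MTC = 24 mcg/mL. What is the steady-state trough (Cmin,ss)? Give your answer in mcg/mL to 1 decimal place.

The dosing interval is 2 half-lives, so f = 2^(−2) = 0.25.
At steady state, R = 1/(1 − 0.25) = 4/3.
Single-dose peak C₀ = D/Vd = 1600/100 = 16 mcg/mL.
Steady-state peak Cmax,ss = C₀·R = 16 × 4/3 ≈ 21.333 mcg/mL.
Steady-state trough Cmin,ss = Cmax,ss·f ≈ 21.333 × 0.25 ≈ 5.333 mcg/mL.
Trough 5.3 mcg/mL vs MEC 2 mcg/mL: adequate.

5.3 mcg/mL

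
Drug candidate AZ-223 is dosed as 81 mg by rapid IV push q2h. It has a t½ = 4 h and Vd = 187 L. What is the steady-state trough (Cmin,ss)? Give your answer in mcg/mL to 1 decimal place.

τ/t½ = 2/4 ≈ 0.5, so fraction remaining f = (1/2)^(2/4) ≈ 0.7071.
Accumulation ratio R = 1/(1 − f) ≈ 1/0.2929 ≈ 3.4141.
Each bolus raises the concentration by D/Vd = 81/187 ≈ 0.433 mcg/mL.
Cmax,ss = C₀/(1 − f) ≈ 0.433/0.2929 ≈ 1.478 mcg/mL.
Steady-state trough Cmin,ss = Cmax,ss·f ≈ 1.478 × 0.7071 ≈ 1.045 mcg/mL.

1.0 mcg/mL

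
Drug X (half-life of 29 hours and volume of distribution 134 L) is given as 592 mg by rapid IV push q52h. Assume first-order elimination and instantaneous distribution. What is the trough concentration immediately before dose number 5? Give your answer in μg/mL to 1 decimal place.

1.8 μg/mL

f = (1/2)^(τ/t½) = (1/2)^(52/29) ≈ 0.2886.
C₀ = D/Vd = 592/134 ≈ 4.418 μg/mL.
Before the 5th dose, 4 doses have been given. Superposition: Cmin = C₀·(f + f² + … + f^4).
≈ 4.418 × (0.2886 + 0.0833 + 0.0240 + 0.0069) ≈ 4.418 × 0.4028 ≈ 1.780 μg/mL.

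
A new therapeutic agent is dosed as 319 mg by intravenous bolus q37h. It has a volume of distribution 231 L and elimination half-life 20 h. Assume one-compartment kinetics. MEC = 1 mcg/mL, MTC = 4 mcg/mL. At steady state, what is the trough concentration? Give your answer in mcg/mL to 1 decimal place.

Over one 37-h interval, 37/20 ≈ 1.85 half-lives elapse, leaving f ≈ 0.2774 of each dose.
Accumulation ratio R = 1/(1 − f) ≈ 1/0.7226 ≈ 1.3839.
Each bolus raises the concentration by D/Vd = 319/231 ≈ 1.381 mcg/mL.
Cmax,ss = C₀/(1 − f) ≈ 1.381/0.7226 ≈ 1.911 mcg/mL.
Steady-state trough Cmin,ss = Cmax,ss·f ≈ 1.911 × 0.2774 ≈ 0.530 mcg/mL.
Trough 0.5 mcg/mL vs MEC 1 mcg/mL: subtherapeutic.

0.5 mcg/mL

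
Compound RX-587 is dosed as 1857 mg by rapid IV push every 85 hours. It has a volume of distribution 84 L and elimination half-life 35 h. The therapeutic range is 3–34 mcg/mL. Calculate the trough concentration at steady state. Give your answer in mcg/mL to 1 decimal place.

5.0 mcg/mL

Over one 85-h interval, 85/35 ≈ 2.4286 half-lives elapse, leaving f ≈ 0.1857 of each dose.
Each bolus raises the concentration by D/Vd = 1857/84 ≈ 22.107 mcg/mL.
Steady-state trough Cmin,ss = C₀·f/(1−f) ≈ 22.107 × 0.1857/0.8143 ≈ 5.041 mcg/mL.
Trough 5.0 mcg/mL vs MEC 3 mcg/mL: adequate.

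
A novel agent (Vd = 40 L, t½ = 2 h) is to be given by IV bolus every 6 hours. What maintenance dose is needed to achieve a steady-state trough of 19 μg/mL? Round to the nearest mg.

5320 mg

τ/t½ = 6/2 ≈ 3, so f = (1/2)^(6/2) ≈ 0.125000.
Cmin,ss = (D/Vd)·f/(1−f), so D = Cmin,ss·Vd·(1−f)/f.
D = 19 × 40 × (1−f)/f ≈ 19 × 40 × 7.00000 ≈ 5320.00 mg.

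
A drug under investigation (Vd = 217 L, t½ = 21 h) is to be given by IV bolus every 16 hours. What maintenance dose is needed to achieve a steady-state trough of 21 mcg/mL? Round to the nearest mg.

3170 mg

τ/t½ = 16/21 ≈ 0.7619, so f = (1/2)^(16/21) ≈ 0.589717.
Cmin,ss = (D/Vd)·f/(1−f), so D = Cmin,ss·Vd·(1−f)/f.
D = 21 × 217 × (1−f)/f ≈ 21 × 217 × 0.69573 ≈ 3170.44 mg.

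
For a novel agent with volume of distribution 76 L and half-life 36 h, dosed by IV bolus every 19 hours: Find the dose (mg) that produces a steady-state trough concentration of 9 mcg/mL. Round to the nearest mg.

302 mg

τ/t½ = 19/36 ≈ 0.52778, so f = (1/2)^(19/36) ≈ 0.693622.
Cmin,ss = (D/Vd)·f/(1−f), so D = Cmin,ss·Vd·(1−f)/f.
D = 9 × 76 × (1−f)/f ≈ 9 × 76 × 0.44171 ≈ 302.13 mg.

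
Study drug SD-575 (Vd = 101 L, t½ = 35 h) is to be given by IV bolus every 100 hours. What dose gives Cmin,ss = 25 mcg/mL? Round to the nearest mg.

τ/t½ = 100/35 ≈ 2.8571, so f = (1/2)^(100/35) ≈ 0.138011.
Cmin,ss = (D/Vd)·f/(1−f), so D = Cmin,ss·Vd·(1−f)/f.
D = 25 × 101 × (1−f)/f ≈ 25 × 101 × 6.24580 ≈ 15770.65 mg.

15771 mg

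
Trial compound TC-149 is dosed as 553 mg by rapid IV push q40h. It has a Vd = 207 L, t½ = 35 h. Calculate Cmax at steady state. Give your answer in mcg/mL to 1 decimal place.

k = ln2/t½ = ln2/35 ≈ 0.019804 h⁻¹; fraction remaining f = e^(−kτ) = e^(−0.019804×40) ≈ 0.4529.
Accumulation ratio R = 1/(1 − f) ≈ 1/0.5471 ≈ 1.8278.
Single-dose peak C₀ = D/Vd = 553/207 ≈ 2.671 mcg/mL.
Steady-state peak Cmax,ss = C₀·R ≈ 2.671 × 1.8278 ≈ 4.882 mcg/mL.

4.9 mcg/mL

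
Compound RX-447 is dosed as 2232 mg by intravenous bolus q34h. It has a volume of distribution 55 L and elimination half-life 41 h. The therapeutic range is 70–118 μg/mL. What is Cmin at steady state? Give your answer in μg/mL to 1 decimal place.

Over one 34-h interval, 34/41 ≈ 0.82927 half-lives elapse, leaving f ≈ 0.5628 of each dose.
At steady state, accumulation factor R = 1/(1 − e^(−kτ)) ≈ 2.2873.
Each bolus raises the concentration by D/Vd = 2232/55 ≈ 40.582 μg/mL.
Steady-state peak Cmax,ss = C₀·R ≈ 40.582 × 2.2873 ≈ 92.823 μg/mL.
One interval later, Cmin,ss = Cmax,ss·e^(−kτ) ≈ 92.823 × 0.5628 ≈ 52.241 μg/mL.
Trough 52.2 μg/mL vs MEC 70 μg/mL: subtherapeutic.

52.2 μg/mL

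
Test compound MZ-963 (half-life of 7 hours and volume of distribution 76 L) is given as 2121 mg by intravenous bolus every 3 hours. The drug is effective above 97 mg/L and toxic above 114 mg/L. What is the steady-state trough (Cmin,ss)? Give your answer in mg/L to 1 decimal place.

Over one 3-h interval, 3/7 ≈ 0.42857 half-lives elapse, leaving f ≈ 0.7430 of each dose.
Single-dose peak C₀ = D/Vd = 2121/76 ≈ 27.908 mg/L.
Steady-state trough Cmin,ss = C₀·f/(1−f) ≈ 27.908 × 0.7430/0.2570 ≈ 80.683 mg/L.
Trough 80.7 mg/L vs MEC 97 mg/L: subtherapeutic.

80.7 mg/L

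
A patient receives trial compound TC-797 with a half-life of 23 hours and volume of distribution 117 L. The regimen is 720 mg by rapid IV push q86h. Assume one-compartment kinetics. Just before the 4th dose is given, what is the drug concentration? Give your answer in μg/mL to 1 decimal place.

f = (1/2)^(τ/t½) = (1/2)^(86/23) ≈ 0.0749.
C₀ = D/Vd = 720/117 ≈ 6.154 μg/mL.
Before the 4th dose, 3 doses have been given. Superposition: Cmin = C₀·(f + f² + … + f^3).
≈ 6.154 × (0.0749 + 0.0056 + 0.0004) ≈ 6.154 × 0.0809 ≈ 0.498 μg/mL.

0.5 μg/mL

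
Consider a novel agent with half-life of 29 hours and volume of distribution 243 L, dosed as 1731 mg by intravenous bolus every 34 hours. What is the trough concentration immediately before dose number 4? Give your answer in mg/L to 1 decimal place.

f = (1/2)^(τ/t½) = (1/2)^(34/29) ≈ 0.4437.
C₀ = D/Vd = 1731/243 ≈ 7.123 mg/L.
Before the 4th dose, 3 doses have been given. Superposition: Cmin = C₀·(f + f² + … + f^3).
≈ 7.123 × (0.4437 + 0.1969 + 0.0874) ≈ 7.123 × 0.7280 ≈ 5.186 mg/L.

5.2 mg/L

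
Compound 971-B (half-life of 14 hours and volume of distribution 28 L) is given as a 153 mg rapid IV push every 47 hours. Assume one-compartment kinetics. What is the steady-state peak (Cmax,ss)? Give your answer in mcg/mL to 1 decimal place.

6.1 mcg/mL

Over one 47-h interval, 47/14 ≈ 3.3571 half-lives elapse, leaving f ≈ 0.0976 of each dose.
At steady state, accumulation factor R = 1/(1 − e^(−kτ)) ≈ 1.1082.
Single-dose peak C₀ = D/Vd = 153/28 ≈ 5.464 mcg/mL.
Cmax,ss = C₀/(1 − f) ≈ 5.464/0.9024 ≈ 6.055 mcg/mL.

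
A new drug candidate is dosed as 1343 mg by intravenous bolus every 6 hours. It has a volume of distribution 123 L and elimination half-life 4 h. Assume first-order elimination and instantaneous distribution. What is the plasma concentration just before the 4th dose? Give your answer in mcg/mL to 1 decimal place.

5.7 mcg/mL

f = (1/2)^(τ/t½) = (1/2)^(6/4) ≈ 0.3536.
C₀ = D/Vd = 1343/123 ≈ 10.919 mcg/mL.
Before the 4th dose, 3 doses have been given. Superposition: Cmin = C₀·(f + f² + … + f^3).
≈ 10.919 × (0.3536 + 0.1250 + 0.0442) ≈ 10.919 × 0.5228 ≈ 5.708 mcg/mL.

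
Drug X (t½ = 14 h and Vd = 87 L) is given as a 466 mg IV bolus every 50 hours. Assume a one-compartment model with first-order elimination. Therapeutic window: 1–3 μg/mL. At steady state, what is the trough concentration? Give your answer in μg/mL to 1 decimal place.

0.5 μg/mL

k = ln2/t½ = ln2/14 ≈ 0.049511 h⁻¹; fraction remaining f = e^(−kτ) = e^(−0.049511×50) ≈ 0.0841.
Accumulation ratio R = 1/(1 − f) ≈ 1/0.9159 ≈ 1.0918.
Single-dose peak C₀ = D/Vd = 466/87 ≈ 5.356 μg/mL.
Cmax,ss = C₀/(1 − f) ≈ 5.356/0.9159 ≈ 5.848 μg/mL.
Steady-state trough Cmin,ss = Cmax,ss·f ≈ 5.848 × 0.0841 ≈ 0.492 μg/mL.
Trough 0.5 μg/mL vs MEC 1 μg/mL: subtherapeutic.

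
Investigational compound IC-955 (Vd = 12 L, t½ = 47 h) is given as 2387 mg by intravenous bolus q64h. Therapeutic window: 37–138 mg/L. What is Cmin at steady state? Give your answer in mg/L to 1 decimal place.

k = ln2/t½ = ln2/47 ≈ 0.014748 h⁻¹; fraction remaining f = e^(−kτ) = e^(−0.014748×64) ≈ 0.3891.
At steady state, accumulation factor R = 1/(1 − e^(−kτ)) ≈ 1.6369.
Each bolus raises the concentration by D/Vd = 2387/12 ≈ 198.917 mg/L.
Steady-state peak Cmax,ss = C₀·R ≈ 198.917 × 1.6369 ≈ 325.607 mg/L.
Steady-state trough Cmin,ss = Cmax,ss·f ≈ 325.607 × 0.3891 ≈ 126.694 mg/L.
Trough 126.7 mg/L vs MEC 37 mg/L: adequate.

126.7 mg/L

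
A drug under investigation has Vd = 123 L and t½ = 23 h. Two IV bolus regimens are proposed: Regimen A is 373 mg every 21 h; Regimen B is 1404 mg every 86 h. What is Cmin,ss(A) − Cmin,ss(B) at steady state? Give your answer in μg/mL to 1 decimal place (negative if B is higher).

Regimen A: f = (1/2)^(21/23) ≈ 0.5311; Cmin,ss = (373/123)·f/(1−f) ≈ 3.435 μg/mL.
Regimen B: f = (1/2)^(86/23) ≈ 0.0749; Cmin,ss = (1404/123)·f/(1−f) ≈ 0.924 μg/mL.
Difference ≈ 3.435 − 0.924 ≈ 2.511 μg/mL.

2.5 μg/mL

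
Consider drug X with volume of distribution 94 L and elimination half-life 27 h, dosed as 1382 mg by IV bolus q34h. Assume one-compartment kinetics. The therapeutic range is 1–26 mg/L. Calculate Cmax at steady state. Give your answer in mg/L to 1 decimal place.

25.3 mg/L

k = ln2/t½ = ln2/27 ≈ 0.025672 h⁻¹; fraction remaining f = e^(−kτ) = e^(−0.025672×34) ≈ 0.4178.
Accumulation ratio R = 1/(1 − f) ≈ 1/0.5822 ≈ 1.7176.
Single-dose peak C₀ = D/Vd = 1382/94 ≈ 14.702 mg/L.
Cmax,ss = C₀/(1 − f) ≈ 14.702/0.5822 ≈ 25.252 mg/L.
Peak 25.3 mg/L vs MTC 26 mg/L: below toxic threshold.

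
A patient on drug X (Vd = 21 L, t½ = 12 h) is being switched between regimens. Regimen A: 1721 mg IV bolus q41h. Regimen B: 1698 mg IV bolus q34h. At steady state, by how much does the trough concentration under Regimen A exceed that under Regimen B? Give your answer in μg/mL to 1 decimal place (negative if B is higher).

Regimen A: f = (1/2)^(41/12) ≈ 0.0936; Cmin,ss = (1721/21)·f/(1−f) ≈ 8.463 μg/mL.
Regimen B: f = (1/2)^(34/12) ≈ 0.1403; Cmin,ss = (1698/21)·f/(1−f) ≈ 13.196 μg/mL.
Difference ≈ 8.463 − 13.196 ≈ -4.733 μg/mL.

-4.7 μg/mL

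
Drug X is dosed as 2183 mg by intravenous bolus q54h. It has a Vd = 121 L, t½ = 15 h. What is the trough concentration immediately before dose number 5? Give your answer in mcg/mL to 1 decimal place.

f = (1/2)^(τ/t½) = (1/2)^(54/15) ≈ 0.0825.
C₀ = D/Vd = 2183/121 ≈ 18.041 mcg/mL.
Before the 5th dose, 4 doses have been given. Superposition: Cmin = C₀·(f + f² + … + f^4).
≈ 18.041 × (0.0825 + 0.0068 + 0.0006 + 0.0000) ≈ 18.041 × 0.0899 ≈ 1.622 mcg/mL.

1.6 mcg/mL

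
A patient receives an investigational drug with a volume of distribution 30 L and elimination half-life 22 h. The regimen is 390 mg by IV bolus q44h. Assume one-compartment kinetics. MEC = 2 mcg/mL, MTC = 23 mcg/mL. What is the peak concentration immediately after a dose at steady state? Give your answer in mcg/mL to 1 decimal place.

τ = 44 h = 2 half-lives, so f = (1/2)^2 = 0.25.
Accumulation ratio R = 1/(1 − f) = 1/0.75 = 4/3.
Single-dose peak C₀ = D/Vd = 390/30 = 13 mcg/mL.
Steady-state peak Cmax,ss = C₀·R = 13 × 4/3 ≈ 17.333 mcg/mL.
Peak 17.3 mcg/mL vs MTC 23 mcg/mL: below toxic threshold.

17.3 mcg/mL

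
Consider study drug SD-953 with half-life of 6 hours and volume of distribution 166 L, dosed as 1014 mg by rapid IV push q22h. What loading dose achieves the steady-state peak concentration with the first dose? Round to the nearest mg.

f = (1/2)^(22/6) ≈ 0.078745; accumulation ratio R = 1/(1−f) ≈ 1.08548.
Loading dose to hit Cmax,ss on first dose: D_load = D_maint·R ≈ 1014 × 1.08548 ≈ 1100.68 mg.

1101 mg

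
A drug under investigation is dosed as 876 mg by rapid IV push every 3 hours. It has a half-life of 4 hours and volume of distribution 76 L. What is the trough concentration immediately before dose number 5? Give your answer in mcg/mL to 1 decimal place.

14.8 mcg/mL

f = (1/2)^(τ/t½) = (1/2)^(3/4) ≈ 0.5946.
C₀ = D/Vd = 876/76 ≈ 11.526 mcg/mL.
Before the 5th dose, 4 doses have been given. Superposition: Cmin = C₀·(f + f² + … + f^4).
≈ 11.526 × (0.5946 + 0.3535 + 0.2102 + 0.1250) ≈ 11.526 × 1.2833 ≈ 14.791 mcg/mL.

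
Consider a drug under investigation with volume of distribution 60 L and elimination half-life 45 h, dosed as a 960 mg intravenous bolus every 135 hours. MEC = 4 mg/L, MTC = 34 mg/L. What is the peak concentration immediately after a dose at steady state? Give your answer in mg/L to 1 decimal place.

18.3 mg/L

τ = 135 h = 3 half-lives, so f = (1/2)^3 = 0.125.
Accumulation ratio R = 1/(1 − f) = 1/0.875 = 8/7.
Single-dose peak C₀ = D/Vd = 960/60 = 16 mg/L.
Steady-state peak Cmax,ss = C₀·R = 16 × 8/7 ≈ 18.286 mg/L.
Peak 18.3 mg/L vs MTC 34 mg/L: below toxic threshold.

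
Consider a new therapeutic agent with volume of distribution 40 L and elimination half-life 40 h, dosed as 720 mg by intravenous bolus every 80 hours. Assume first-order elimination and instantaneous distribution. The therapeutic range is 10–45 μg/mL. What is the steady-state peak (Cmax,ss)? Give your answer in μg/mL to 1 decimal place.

24.0 μg/mL

τ = 80 h = 2 half-lives, so f = (1/2)^2 = 0.25.
At steady state, R = 1/(1 − 0.25) = 4/3.
Single-dose peak C₀ = D/Vd = 720/40 = 18 μg/mL.
Steady-state peak Cmax,ss = C₀·R = 18 × 4/3 ≈ 24.000 μg/mL.
Peak 24.0 μg/mL vs MTC 45 μg/mL: below toxic threshold.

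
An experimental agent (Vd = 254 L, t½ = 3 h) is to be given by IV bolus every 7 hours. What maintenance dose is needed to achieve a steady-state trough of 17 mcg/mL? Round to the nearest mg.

17443 mg

τ/t½ = 7/3 ≈ 2.3333, so f = (1/2)^(7/3) ≈ 0.198425.
Cmin,ss = (D/Vd)·f/(1−f), so D = Cmin,ss·Vd·(1−f)/f.
D = 17 × 254 × (1−f)/f ≈ 17 × 254 × 4.03969 ≈ 17443.38 mg.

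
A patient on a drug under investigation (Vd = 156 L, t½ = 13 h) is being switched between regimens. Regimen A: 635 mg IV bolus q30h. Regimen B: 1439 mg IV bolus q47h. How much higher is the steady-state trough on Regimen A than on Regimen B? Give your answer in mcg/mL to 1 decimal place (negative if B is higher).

Regimen A: f = (1/2)^(30/13) ≈ 0.2020; Cmin,ss = (635/156)·f/(1−f) ≈ 1.030 mcg/mL.
Regimen B: f = (1/2)^(47/13) ≈ 0.0816; Cmin,ss = (1439/156)·f/(1−f) ≈ 0.820 mcg/mL.
Difference ≈ 1.030 − 0.820 ≈ 0.210 mcg/mL.

0.2 mcg/mL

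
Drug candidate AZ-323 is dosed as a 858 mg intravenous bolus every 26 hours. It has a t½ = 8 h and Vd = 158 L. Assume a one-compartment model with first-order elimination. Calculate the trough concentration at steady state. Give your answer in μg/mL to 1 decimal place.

0.6 μg/mL

k = ln2/t½ = ln2/8 ≈ 0.086643 h⁻¹; fraction remaining f = e^(−kτ) = e^(−0.086643×26) ≈ 0.1051.
At steady state, accumulation factor R = 1/(1 − e^(−kτ)) ≈ 1.1174.
Each bolus raises the concentration by D/Vd = 858/158 ≈ 5.430 μg/mL.
Cmax,ss = C₀/(1 − f) ≈ 5.430/0.8949 ≈ 6.068 μg/mL.
Steady-state trough Cmin,ss = Cmax,ss·f ≈ 6.068 × 0.1051 ≈ 0.638 μg/mL.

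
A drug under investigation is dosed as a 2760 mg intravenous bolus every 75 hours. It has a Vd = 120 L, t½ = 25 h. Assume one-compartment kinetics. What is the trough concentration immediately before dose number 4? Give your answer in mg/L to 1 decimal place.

f = (1/2)^(τ/t½) = (1/2)^(75/25) ≈ 0.1250.
C₀ = D/Vd = 2760/120 ≈ 23.000 mg/L.
Before the 4th dose, 3 doses have been given. Superposition: Cmin = C₀·(f + f² + … + f^3).
≈ 23.000 × (0.1250 + 0.0156 + 0.0020) ≈ 23.000 × 0.1426 ≈ 3.280 mg/L.

3.3 mg/L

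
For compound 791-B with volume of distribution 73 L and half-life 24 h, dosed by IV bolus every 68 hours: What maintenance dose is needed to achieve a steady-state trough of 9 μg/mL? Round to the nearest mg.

τ/t½ = 68/24 ≈ 2.8333, so f = (1/2)^(68/24) ≈ 0.140308.
Cmin,ss = (D/Vd)·f/(1−f), so D = Cmin,ss·Vd·(1−f)/f.
D = 9 × 73 × (1−f)/f ≈ 9 × 73 × 6.12718 ≈ 4025.56 mg.

4026 mg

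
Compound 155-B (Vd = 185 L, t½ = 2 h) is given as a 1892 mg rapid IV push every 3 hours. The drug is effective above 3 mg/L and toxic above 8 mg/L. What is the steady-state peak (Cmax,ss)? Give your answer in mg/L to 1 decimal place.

15.8 mg/L

k = ln2/t½ = ln2/2 ≈ 0.346574 h⁻¹; fraction remaining f = e^(−kτ) = e^(−0.346574×3) ≈ 0.3536.
Accumulation ratio R = 1/(1 − f) ≈ 1/0.6464 ≈ 1.5470.
Single-dose peak C₀ = D/Vd = 1892/185 ≈ 10.227 mg/L.
Steady-state peak Cmax,ss = C₀·R ≈ 10.227 × 1.5470 ≈ 15.821 mg/L.
Peak 15.8 mg/L vs MTC 8 mg/L: exceeds toxic threshold.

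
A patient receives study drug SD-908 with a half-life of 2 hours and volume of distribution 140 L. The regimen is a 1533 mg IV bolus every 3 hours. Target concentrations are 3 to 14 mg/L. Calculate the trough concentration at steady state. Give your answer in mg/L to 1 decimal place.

k = ln2/t½ = ln2/2 ≈ 0.346574 h⁻¹; fraction remaining f = e^(−kτ) = e^(−0.346574×3) ≈ 0.3536.
Accumulation ratio R = 1/(1 − f) ≈ 1/0.6464 ≈ 1.5470.
Each bolus raises the concentration by D/Vd = 1533/140 ≈ 10.950 mg/L.
Steady-state peak Cmax,ss = C₀·R ≈ 10.950 × 1.5470 ≈ 16.940 mg/L.
One interval later, Cmin,ss = Cmax,ss·e^(−kτ) ≈ 16.940 × 0.3536 ≈ 5.990 mg/L.
Trough 6.0 mg/L vs MEC 3 mg/L: adequate.

6.0 mg/L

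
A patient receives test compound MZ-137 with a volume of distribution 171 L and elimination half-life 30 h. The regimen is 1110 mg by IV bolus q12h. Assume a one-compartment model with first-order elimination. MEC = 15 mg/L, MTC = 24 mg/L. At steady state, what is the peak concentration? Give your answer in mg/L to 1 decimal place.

k = ln2/t½ = ln2/30 ≈ 0.023105 h⁻¹; fraction remaining f = e^(−kτ) = e^(−0.023105×12) ≈ 0.7579.
At steady state, accumulation factor R = 1/(1 − e^(−kτ)) ≈ 4.1305.
Single-dose peak C₀ = D/Vd = 1110/171 ≈ 6.491 mg/L.
Cmax,ss = C₀/(1 − f) ≈ 6.491/0.2421 ≈ 26.811 mg/L.
Peak 26.8 mg/L vs MTC 24 mg/L: exceeds toxic threshold.

26.8 mg/L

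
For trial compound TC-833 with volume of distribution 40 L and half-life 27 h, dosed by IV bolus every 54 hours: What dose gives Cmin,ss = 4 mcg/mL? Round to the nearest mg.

480 mg

τ/t½ = 54/27 ≈ 2, so f = (1/2)^(54/27) ≈ 0.250000.
Cmin,ss = (D/Vd)·f/(1−f), so D = Cmin,ss·Vd·(1−f)/f.
D = 4 × 40 × (1−f)/f ≈ 4 × 40 × 3.00000 ≈ 480.00 mg.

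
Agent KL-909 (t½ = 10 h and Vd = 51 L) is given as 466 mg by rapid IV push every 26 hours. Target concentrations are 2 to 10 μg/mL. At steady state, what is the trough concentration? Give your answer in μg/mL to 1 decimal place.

1.8 μg/mL

Over one 26-h interval, 26/10 ≈ 2.6 half-lives elapse, leaving f ≈ 0.1649 of each dose.
Accumulation ratio R = 1/(1 − f) ≈ 1/0.8351 ≈ 1.1975.
Each bolus raises the concentration by D/Vd = 466/51 ≈ 9.137 μg/mL.
Steady-state peak Cmax,ss = C₀·R ≈ 9.137 × 1.1975 ≈ 10.942 μg/mL.
Steady-state trough Cmin,ss = Cmax,ss·f ≈ 10.942 × 0.1649 ≈ 1.804 μg/mL.
Trough 1.8 μg/mL vs MEC 2 μg/mL: subtherapeutic.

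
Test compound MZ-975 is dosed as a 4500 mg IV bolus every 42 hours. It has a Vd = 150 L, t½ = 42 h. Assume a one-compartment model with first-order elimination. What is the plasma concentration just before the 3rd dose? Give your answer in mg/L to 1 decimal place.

22.5 mg/L

f = (1/2)^(τ/t½) = (1/2)^(42/42) ≈ 0.5000.
C₀ = D/Vd = 4500/150 ≈ 30.000 mg/L.
Before the 3rd dose, 2 doses have been given. Superposition: Cmin = C₀·(f + f²).
≈ 30.000 × (0.5000 + 0.2500) ≈ 30.000 × 0.7500 ≈ 22.500 mg/L.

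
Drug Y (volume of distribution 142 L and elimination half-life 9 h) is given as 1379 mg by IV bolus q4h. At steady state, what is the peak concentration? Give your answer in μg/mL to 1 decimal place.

τ/t½ = 4/9 ≈ 0.44444, so fraction remaining f = (1/2)^(4/9) ≈ 0.7349.
At steady state, accumulation factor R = 1/(1 − e^(−kτ)) ≈ 3.7722.
Single-dose peak C₀ = D/Vd = 1379/142 ≈ 9.711 μg/mL.
Steady-state peak Cmax,ss = C₀·R ≈ 9.711 × 3.7722 ≈ 36.632 μg/mL.

36.6 μg/mL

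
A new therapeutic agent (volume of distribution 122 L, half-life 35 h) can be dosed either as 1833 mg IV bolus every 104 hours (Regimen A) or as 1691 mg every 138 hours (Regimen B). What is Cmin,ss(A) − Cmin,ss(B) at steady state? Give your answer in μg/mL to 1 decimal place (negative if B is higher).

1.2 μg/mL

Regimen A: f = (1/2)^(104/35) ≈ 0.1275; Cmin,ss = (1833/122)·f/(1−f) ≈ 2.196 μg/mL.
Regimen B: f = (1/2)^(138/35) ≈ 0.0650; Cmin,ss = (1691/122)·f/(1−f) ≈ 0.964 μg/mL.
Difference ≈ 2.196 − 0.964 ≈ 1.232 μg/mL.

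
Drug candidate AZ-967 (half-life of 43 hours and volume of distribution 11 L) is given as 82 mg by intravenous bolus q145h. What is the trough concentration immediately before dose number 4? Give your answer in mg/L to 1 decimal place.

f = (1/2)^(τ/t½) = (1/2)^(145/43) ≈ 0.0966.
C₀ = D/Vd = 82/11 ≈ 7.455 mg/L.
Before the 4th dose, 3 doses have been given. Superposition: Cmin = C₀·(f + f² + … + f^3).
≈ 7.455 × (0.0966 + 0.0093 + 0.0009) ≈ 7.455 × 0.1068 ≈ 0.796 mg/L.

0.8 mg/L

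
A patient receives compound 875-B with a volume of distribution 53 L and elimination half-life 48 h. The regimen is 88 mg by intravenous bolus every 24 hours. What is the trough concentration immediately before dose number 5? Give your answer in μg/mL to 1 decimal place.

f = (1/2)^(τ/t½) = (1/2)^(24/48) ≈ 0.7071.
C₀ = D/Vd = 88/53 ≈ 1.660 μg/mL.
Before the 5th dose, 4 doses have been given. Superposition: Cmin = C₀·(f + f² + … + f^4).
≈ 1.660 × (0.7071 + 0.5000 + 0.3535 + 0.2500) ≈ 1.660 × 1.8106 ≈ 3.006 μg/mL.

3.0 μg/mL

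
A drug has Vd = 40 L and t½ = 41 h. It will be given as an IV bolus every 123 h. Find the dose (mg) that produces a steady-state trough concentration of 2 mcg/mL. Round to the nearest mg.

560 mg

τ/t½ = 123/41 ≈ 3, so f = (1/2)^(123/41) ≈ 0.125000.
Cmin,ss = (D/Vd)·f/(1−f), so D = Cmin,ss·Vd·(1−f)/f.
D = 2 × 40 × (1−f)/f ≈ 2 × 40 × 7.00000 ≈ 560.00 mg.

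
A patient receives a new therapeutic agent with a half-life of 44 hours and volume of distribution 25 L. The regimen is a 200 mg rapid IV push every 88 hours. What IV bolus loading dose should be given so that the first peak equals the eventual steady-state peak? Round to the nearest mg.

f = (1/2)^(88/44) ≈ 0.250000; accumulation ratio R = 1/(1−f) ≈ 1.33333.
Loading dose to hit Cmax,ss on first dose: D_load = D_maint·R ≈ 200 × 1.33333 ≈ 266.67 mg.

267 mg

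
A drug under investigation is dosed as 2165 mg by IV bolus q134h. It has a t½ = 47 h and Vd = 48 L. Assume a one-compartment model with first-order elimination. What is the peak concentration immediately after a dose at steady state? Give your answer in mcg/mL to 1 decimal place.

52.4 mcg/mL

Over one 134-h interval, 134/47 ≈ 2.8511 half-lives elapse, leaving f ≈ 0.1386 of each dose.
At steady state, accumulation factor R = 1/(1 − e^(−kτ)) ≈ 1.1609.
Single-dose peak C₀ = D/Vd = 2165/48 ≈ 45.104 mcg/mL.
Steady-state peak Cmax,ss = C₀·R ≈ 45.104 × 1.1609 ≈ 52.361 mcg/mL.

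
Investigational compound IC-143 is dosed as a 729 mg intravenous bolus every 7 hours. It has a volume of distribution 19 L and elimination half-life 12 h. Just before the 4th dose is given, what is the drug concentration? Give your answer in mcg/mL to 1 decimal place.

f = (1/2)^(τ/t½) = (1/2)^(7/12) ≈ 0.6674.
C₀ = D/Vd = 729/19 ≈ 38.368 mcg/mL.
Before the 4th dose, 3 doses have been given. Superposition: Cmin = C₀·(f + f² + … + f^3).
≈ 38.368 × (0.6674 + 0.4454 + 0.2973) ≈ 38.368 × 1.4101 ≈ 54.103 mcg/mL.

54.1 mcg/mL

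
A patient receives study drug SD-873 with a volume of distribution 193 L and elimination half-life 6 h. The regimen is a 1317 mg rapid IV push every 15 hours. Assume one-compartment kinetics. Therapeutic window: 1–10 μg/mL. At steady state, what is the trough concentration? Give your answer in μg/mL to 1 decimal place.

1.5 μg/mL

Over one 15-h interval, 15/6 ≈ 2.5 half-lives elapse, leaving f ≈ 0.1768 of each dose.
Accumulation ratio R = 1/(1 − f) ≈ 1/0.8232 ≈ 1.2148.
Each bolus raises the concentration by D/Vd = 1317/193 ≈ 6.824 μg/mL.
Cmax,ss = C₀/(1 − f) ≈ 6.824/0.8232 ≈ 8.290 μg/mL.
One interval later, Cmin,ss = Cmax,ss·e^(−kτ) ≈ 8.290 × 0.1768 ≈ 1.466 μg/mL.
Trough 1.5 μg/mL vs MEC 1 μg/mL: adequate.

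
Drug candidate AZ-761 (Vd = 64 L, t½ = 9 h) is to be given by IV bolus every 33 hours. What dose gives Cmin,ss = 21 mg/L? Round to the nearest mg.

τ/t½ = 33/9 ≈ 3.6667, so f = (1/2)^(33/9) ≈ 0.078745.
Cmin,ss = (D/Vd)·f/(1−f), so D = Cmin,ss·Vd·(1−f)/f.
D = 21 × 64 × (1−f)/f ≈ 21 × 64 × 11.69922 ≈ 15723.75 mg.

15724 mg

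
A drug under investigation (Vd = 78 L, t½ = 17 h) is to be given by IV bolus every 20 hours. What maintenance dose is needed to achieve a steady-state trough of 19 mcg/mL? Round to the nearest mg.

1868 mg

τ/t½ = 20/17 ≈ 1.1765, so f = (1/2)^(20/17) ≈ 0.442433.
Cmin,ss = (D/Vd)·f/(1−f), so D = Cmin,ss·Vd·(1−f)/f.
D = 19 × 78 × (1−f)/f ≈ 19 × 78 × 1.26023 ≈ 1867.66 mg.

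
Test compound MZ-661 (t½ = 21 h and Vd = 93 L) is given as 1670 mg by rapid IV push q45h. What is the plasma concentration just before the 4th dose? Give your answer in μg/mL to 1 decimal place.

f = (1/2)^(τ/t½) = (1/2)^(45/21) ≈ 0.2264.
C₀ = D/Vd = 1670/93 ≈ 17.957 μg/mL.
Before the 4th dose, 3 doses have been given. Superposition: Cmin = C₀·(f + f² + … + f^3).
≈ 17.957 × (0.2264 + 0.0513 + 0.0116) ≈ 17.957 × 0.2893 ≈ 5.195 μg/mL.

5.2 μg/mL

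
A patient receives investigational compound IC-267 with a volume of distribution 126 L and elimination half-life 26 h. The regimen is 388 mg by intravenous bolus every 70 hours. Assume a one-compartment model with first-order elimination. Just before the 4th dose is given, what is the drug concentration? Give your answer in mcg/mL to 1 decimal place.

0.6 mcg/mL

f = (1/2)^(τ/t½) = (1/2)^(70/26) ≈ 0.1547.
C₀ = D/Vd = 388/126 ≈ 3.079 mcg/mL.
Before the 4th dose, 3 doses have been given. Superposition: Cmin = C₀·(f + f² + … + f^3).
≈ 3.079 × (0.1547 + 0.0239 + 0.0037) ≈ 3.079 × 0.1823 ≈ 0.561 mcg/mL.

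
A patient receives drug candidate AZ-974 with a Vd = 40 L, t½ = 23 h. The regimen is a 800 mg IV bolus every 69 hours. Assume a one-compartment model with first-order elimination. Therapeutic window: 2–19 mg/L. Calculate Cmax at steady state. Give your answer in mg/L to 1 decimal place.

τ = 69 h = 3 half-lives, so f = (1/2)^3 = 0.125.
Accumulation ratio R = 1/(1 − f) = 1/0.875 = 8/7.
Single-dose peak C₀ = D/Vd = 800/40 = 20 mg/L.
Steady-state peak Cmax,ss = C₀·R = 20 × 8/7 ≈ 22.857 mg/L.
Peak 22.9 mg/L vs MTC 19 mg/L: exceeds toxic threshold.

22.9 mg/L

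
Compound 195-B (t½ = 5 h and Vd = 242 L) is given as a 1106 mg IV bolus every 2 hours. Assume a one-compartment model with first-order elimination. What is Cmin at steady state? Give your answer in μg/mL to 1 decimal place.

τ/t½ = 2/5 ≈ 0.4, so fraction remaining f = (1/2)^(2/5) ≈ 0.7579.
Accumulation ratio R = 1/(1 − f) ≈ 1/0.2421 ≈ 4.1305.
Each bolus raises the concentration by D/Vd = 1106/242 ≈ 4.570 μg/mL.
Steady-state peak Cmax,ss = C₀·R ≈ 4.570 × 4.1305 ≈ 18.876 μg/mL.
Steady-state trough Cmin,ss = Cmax,ss·f ≈ 18.876 × 0.7579 ≈ 14.306 μg/mL.

14.3 μg/mL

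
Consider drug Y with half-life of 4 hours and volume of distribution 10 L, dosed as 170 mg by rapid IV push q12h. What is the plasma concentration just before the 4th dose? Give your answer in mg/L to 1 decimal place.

f = (1/2)^(τ/t½) = (1/2)^(12/4) ≈ 0.1250.
C₀ = D/Vd = 170/10 ≈ 17.000 mg/L.
Before the 4th dose, 3 doses have been given. Superposition: Cmin = C₀·(f + f² + … + f^3).
≈ 17.000 × (0.1250 + 0.0156 + 0.0020) ≈ 17.000 × 0.1426 ≈ 2.424 mg/L.

2.4 mg/L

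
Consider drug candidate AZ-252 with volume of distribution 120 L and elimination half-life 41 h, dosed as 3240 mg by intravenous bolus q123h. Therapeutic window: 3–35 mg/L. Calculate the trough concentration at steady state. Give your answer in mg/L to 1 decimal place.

3.9 mg/L

τ = 123 h = 3 half-lives, so f = (1/2)^3 = 0.125.
At steady state, R = 1/(1 − 0.125) = 8/7.
Single-dose peak C₀ = D/Vd = 3240/120 = 27 mg/L.
Steady-state peak Cmax,ss = C₀·R = 27 × 8/7 ≈ 30.857 mg/L.
Steady-state trough Cmin,ss = Cmax,ss·f ≈ 30.857 × 0.125 ≈ 3.857 mg/L.
Trough 3.9 mg/L vs MEC 3 mg/L: adequate.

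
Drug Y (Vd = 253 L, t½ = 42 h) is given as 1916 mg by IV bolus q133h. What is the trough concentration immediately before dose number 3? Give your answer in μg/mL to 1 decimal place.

f = (1/2)^(τ/t½) = (1/2)^(133/42) ≈ 0.1114.
C₀ = D/Vd = 1916/253 ≈ 7.573 μg/mL.
Before the 3rd dose, 2 doses have been given. Superposition: Cmin = C₀·(f + f²).
≈ 7.573 × (0.1114 + 0.0124) ≈ 7.573 × 0.1238 ≈ 0.938 μg/mL.

0.9 μg/mL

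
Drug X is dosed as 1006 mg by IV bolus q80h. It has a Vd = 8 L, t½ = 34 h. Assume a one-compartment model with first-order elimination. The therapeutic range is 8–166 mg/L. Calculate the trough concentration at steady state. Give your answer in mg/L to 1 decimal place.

30.6 mg/L

k = ln2/t½ = ln2/34 ≈ 0.020387 h⁻¹; fraction remaining f = e^(−kτ) = e^(−0.020387×80) ≈ 0.1957.
Each bolus raises the concentration by D/Vd = 1006/8 ≈ 125.750 mg/L.
Steady-state trough Cmin,ss = C₀·f/(1−f) ≈ 125.750 × 0.1957/0.8043 ≈ 30.597 mg/L.
Trough 30.6 mg/L vs MEC 8 mg/L: adequate.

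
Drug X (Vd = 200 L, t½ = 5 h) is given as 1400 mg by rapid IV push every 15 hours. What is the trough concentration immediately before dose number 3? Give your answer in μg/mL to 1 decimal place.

1.0 μg/mL

f = (1/2)^(τ/t½) = (1/2)^(15/5) ≈ 0.1250.
C₀ = D/Vd = 1400/200 ≈ 7.000 μg/mL.
Before the 3rd dose, 2 doses have been given. Superposition: Cmin = C₀·(f + f²).
≈ 7.000 × (0.1250 + 0.0156) ≈ 7.000 × 0.1406 ≈ 0.984 μg/mL.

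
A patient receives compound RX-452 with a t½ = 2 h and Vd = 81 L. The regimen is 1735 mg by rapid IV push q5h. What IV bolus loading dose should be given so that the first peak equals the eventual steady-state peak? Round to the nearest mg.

2108 mg

f = (1/2)^(5/2) ≈ 0.176777; accumulation ratio R = 1/(1−f) ≈ 1.21474.
Loading dose to hit Cmax,ss on first dose: D_load = D_maint·R ≈ 1735 × 1.21474 ≈ 2107.57 mg.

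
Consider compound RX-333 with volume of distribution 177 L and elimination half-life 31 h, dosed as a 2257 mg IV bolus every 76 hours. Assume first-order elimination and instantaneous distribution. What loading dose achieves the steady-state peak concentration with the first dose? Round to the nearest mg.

2762 mg

f = (1/2)^(76/31) ≈ 0.182806; accumulation ratio R = 1/(1−f) ≈ 1.22370.
Loading dose to hit Cmax,ss on first dose: D_load = D_maint·R ≈ 2257 × 1.22370 ≈ 2761.89 mg.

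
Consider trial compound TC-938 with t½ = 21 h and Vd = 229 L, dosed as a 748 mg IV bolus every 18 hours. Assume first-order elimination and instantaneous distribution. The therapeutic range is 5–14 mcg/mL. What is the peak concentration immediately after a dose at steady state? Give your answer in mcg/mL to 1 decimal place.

Over one 18-h interval, 18/21 ≈ 0.85714 half-lives elapse, leaving f ≈ 0.5520 of each dose.
At steady state, accumulation factor R = 1/(1 − e^(−kτ)) ≈ 2.2321.
Single-dose peak C₀ = D/Vd = 748/229 ≈ 3.266 mcg/mL.
Steady-state peak Cmax,ss = C₀·R ≈ 3.266 × 2.2321 ≈ 7.290 mcg/mL.
Peak 7.3 mcg/mL vs MTC 14 mcg/mL: below toxic threshold.

7.3 mcg/mL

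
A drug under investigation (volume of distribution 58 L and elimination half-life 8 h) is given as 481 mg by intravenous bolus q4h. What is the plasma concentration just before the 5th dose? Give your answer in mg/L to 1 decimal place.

f = (1/2)^(τ/t½) = (1/2)^(4/8) ≈ 0.7071.
C₀ = D/Vd = 481/58 ≈ 8.293 mg/L.
Before the 5th dose, 4 doses have been given. Superposition: Cmin = C₀·(f + f² + … + f^4).
≈ 8.293 × (0.7071 + 0.5000 + 0.3535 + 0.2500) ≈ 8.293 × 1.8106 ≈ 15.015 mg/L.

15.0 mg/L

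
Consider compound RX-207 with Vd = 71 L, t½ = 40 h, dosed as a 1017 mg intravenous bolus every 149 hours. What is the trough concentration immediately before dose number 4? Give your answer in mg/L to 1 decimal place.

f = (1/2)^(τ/t½) = (1/2)^(149/40) ≈ 0.0756.
C₀ = D/Vd = 1017/71 ≈ 14.324 mg/L.
Before the 4th dose, 3 doses have been given. Superposition: Cmin = C₀·(f + f² + … + f^3).
≈ 14.324 × (0.0756 + 0.0057 + 0.0004) ≈ 14.324 × 0.0817 ≈ 1.170 mg/L.

1.2 mg/L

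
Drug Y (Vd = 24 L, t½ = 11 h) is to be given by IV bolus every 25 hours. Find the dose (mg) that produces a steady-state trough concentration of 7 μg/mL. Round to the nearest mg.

644 mg

τ/t½ = 25/11 ≈ 2.2727, so f = (1/2)^(25/11) ≈ 0.206938.
Cmin,ss = (D/Vd)·f/(1−f), so D = Cmin,ss·Vd·(1−f)/f.
D = 7 × 24 × (1−f)/f ≈ 7 × 24 × 3.83237 ≈ 643.84 mg.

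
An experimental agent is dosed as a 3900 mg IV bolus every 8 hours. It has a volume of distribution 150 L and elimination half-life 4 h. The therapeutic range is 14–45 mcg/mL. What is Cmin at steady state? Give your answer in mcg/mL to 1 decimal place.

8.7 mcg/mL

τ = 8 h = 2 half-lives, so f = (1/2)^2 = 0.25.
Accumulation ratio R = 1/(1 − f) = 1/0.75 = 4/3.
Single-dose peak C₀ = D/Vd = 3900/150 = 26 mcg/mL.
Steady-state peak Cmax,ss = C₀·R = 26 × 4/3 ≈ 34.667 mcg/mL.
Steady-state trough Cmin,ss = Cmax,ss·f ≈ 34.667 × 0.25 ≈ 8.667 mcg/mL.
Trough 8.7 mcg/mL vs MEC 14 mcg/mL: subtherapeutic.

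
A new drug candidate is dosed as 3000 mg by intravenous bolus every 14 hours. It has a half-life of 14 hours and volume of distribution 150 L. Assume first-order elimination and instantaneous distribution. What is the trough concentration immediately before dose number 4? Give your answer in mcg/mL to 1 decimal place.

17.5 mcg/mL

f = (1/2)^(τ/t½) = (1/2)^(14/14) ≈ 0.5000.
C₀ = D/Vd = 3000/150 ≈ 20.000 mcg/mL.
Before the 4th dose, 3 doses have been given. Superposition: Cmin = C₀·(f + f² + … + f^3).
≈ 20.000 × (0.5000 + 0.2500 + 0.1250) ≈ 20.000 × 0.8750 ≈ 17.500 mcg/mL.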